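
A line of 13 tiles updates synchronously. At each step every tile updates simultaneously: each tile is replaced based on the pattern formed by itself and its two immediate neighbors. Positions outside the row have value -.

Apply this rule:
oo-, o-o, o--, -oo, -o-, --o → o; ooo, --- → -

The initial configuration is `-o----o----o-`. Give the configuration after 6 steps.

o-oooo-oooo-o

ooo--ooo--ooo
o-oooo-oooo-o
ooo--ooo--ooo  (repeats step 1; period 2)
step 6: o-oooo-oooo-o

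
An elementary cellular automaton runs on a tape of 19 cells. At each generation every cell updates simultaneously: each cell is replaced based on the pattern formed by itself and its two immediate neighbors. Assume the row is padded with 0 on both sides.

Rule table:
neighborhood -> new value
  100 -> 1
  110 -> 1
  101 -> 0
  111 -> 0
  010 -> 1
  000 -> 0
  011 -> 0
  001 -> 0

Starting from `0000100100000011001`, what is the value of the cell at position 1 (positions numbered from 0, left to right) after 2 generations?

0

0000110110000001101
0000010011000000101
position 1 holds 0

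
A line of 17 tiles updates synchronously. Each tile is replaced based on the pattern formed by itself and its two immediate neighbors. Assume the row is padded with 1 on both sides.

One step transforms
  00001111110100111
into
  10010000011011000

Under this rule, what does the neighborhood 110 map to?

1

At position 9 the neighborhood is 110; the next row has 1 there.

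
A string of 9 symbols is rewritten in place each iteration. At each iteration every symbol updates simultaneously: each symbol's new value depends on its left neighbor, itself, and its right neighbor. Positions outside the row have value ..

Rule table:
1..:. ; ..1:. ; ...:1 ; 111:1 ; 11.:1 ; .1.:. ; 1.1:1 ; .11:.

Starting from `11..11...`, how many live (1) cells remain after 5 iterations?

5

.1...1.11
...1..1.1
11.....1.
.1.111...
..1.11.11
count of 1: 5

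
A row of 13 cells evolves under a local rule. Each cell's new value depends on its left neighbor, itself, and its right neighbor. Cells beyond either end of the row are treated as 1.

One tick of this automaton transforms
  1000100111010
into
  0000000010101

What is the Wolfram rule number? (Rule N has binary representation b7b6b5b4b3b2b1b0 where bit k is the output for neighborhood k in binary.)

160

position 8: 111 → 1  (bit 7 = 1)
position 0: 110 → 0  (bit 6 = 0)
position 10: 101 → 1  (bit 5 = 1)
position 1: 100 → 0  (bit 4 = 0)
position 7: 011 → 0  (bit 3 = 0)
position 4: 010 → 0  (bit 2 = 0)
position 3: 001 → 0  (bit 1 = 0)
position 2: 000 → 0  (bit 0 = 0)
bits b7..b0 = 10100000 = 160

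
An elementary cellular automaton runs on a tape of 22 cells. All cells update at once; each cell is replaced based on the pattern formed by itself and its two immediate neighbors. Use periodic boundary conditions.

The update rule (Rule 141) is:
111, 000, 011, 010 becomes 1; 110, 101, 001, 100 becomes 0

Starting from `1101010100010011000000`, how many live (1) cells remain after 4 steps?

9

1001010101010010011110
1001010101010010011100
1001010101010010011000
1001010101010010010010
count of 1: 9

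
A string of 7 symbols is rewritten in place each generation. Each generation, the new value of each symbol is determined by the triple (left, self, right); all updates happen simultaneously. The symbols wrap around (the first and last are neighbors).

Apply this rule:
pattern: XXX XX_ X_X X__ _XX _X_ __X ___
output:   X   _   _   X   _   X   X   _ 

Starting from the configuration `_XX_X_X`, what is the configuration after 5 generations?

generation 1: ____X_X
generation 2: X__XX_X
generation 3: _XX____
generation 4: X__X___
generation 5: XXXXX_X

XXXXX_X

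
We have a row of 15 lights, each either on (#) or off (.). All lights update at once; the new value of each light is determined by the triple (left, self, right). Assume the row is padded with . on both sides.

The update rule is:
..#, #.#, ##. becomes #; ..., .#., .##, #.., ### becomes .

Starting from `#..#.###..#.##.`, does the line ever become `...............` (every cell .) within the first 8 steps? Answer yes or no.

step 1: ..#.#..#.#.#.#.
step 2: .#.#..#.#.#.#..
step 3: #.#..#.#.#.#...
step 4: .#..#.#.#.#....
step 5: #..#.#.#.#.....
step 6: ..#.#.#.#......
step 7: .#.#.#.#.......
step 8: #.#.#.#........
step 8 is #.#.#.#........, still not uniform .

no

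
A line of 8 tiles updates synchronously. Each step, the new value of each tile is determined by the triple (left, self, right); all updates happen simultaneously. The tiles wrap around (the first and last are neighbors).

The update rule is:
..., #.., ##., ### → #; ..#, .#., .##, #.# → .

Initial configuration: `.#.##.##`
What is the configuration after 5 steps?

#..###..

....#..#
###..#..
.###..#.
..###..#
#..###..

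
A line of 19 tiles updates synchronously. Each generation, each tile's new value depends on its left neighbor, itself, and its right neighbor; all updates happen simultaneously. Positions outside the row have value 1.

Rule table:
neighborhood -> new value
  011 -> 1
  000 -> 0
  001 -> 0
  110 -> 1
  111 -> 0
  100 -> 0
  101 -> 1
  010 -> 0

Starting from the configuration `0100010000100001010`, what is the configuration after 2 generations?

1000000000000000101
1000000000000000011

1000000000000000011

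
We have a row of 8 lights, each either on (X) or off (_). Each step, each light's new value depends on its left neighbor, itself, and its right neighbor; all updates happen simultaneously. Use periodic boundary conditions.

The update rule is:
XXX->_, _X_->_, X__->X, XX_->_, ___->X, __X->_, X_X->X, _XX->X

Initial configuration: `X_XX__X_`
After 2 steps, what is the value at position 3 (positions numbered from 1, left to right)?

_

_XX_X__X
XX_X_X__
position 3 holds _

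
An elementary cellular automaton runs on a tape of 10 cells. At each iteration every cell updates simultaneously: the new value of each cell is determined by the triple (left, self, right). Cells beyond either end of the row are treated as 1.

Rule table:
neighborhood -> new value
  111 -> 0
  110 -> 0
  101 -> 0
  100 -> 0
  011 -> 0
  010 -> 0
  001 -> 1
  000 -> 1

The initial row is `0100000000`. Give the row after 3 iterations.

iteration 1: 0001111111
iteration 2: 0110000000
iteration 3: 0000111111

0000111111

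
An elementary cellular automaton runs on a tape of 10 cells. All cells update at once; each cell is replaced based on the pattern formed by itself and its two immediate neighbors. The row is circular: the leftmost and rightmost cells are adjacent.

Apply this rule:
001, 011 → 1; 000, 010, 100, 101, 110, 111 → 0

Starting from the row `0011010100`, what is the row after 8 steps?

0000110000

step 1: 0110000000
step 2: 1100000000
step 3: 1000000001
step 4: 0000000011
step 5: 0000000110
step 6: 0000001100
step 7: 0000011000
step 8: 0000110000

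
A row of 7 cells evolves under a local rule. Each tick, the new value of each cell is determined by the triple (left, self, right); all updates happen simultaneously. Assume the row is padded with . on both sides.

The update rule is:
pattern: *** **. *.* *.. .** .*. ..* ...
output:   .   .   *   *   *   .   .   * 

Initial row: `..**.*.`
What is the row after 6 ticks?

..*..*.

tick 1: *.*.*.*
tick 2: .*.*.*.
tick 3: ..*.*.*
tick 4: *..*.*.
tick 5: .*..*.*
tick 6: ..*..*.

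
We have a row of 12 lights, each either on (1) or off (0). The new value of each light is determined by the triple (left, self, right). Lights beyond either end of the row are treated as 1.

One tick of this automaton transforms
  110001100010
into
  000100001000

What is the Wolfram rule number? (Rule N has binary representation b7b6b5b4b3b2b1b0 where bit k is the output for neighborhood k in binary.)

1

position 0: 111 → 0  (bit 7 = 0)
position 1: 110 → 0  (bit 6 = 0)
position 11: 101 → 0  (bit 5 = 0)
position 2: 100 → 0  (bit 4 = 0)
position 5: 011 → 0  (bit 3 = 0)
position 10: 010 → 0  (bit 2 = 0)
position 4: 001 → 0  (bit 1 = 0)
position 3: 000 → 1  (bit 0 = 1)
bits b7..b0 = 00000001 = 1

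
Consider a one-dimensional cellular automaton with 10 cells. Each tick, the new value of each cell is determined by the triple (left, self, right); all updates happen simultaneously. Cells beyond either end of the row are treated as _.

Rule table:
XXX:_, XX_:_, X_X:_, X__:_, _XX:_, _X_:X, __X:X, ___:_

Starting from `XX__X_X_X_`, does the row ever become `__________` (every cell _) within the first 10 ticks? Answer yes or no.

no

___XX_X_X_
__X___X_X_
_XX__XX_X_
X___X___X_
X__XX__XX_
X_X___X___
X_X__XX___
X_X_X_____
X_X_X_____  (fixed point — unchanged through tick 10)
tick 10 is X_X_X_____, still not uniform _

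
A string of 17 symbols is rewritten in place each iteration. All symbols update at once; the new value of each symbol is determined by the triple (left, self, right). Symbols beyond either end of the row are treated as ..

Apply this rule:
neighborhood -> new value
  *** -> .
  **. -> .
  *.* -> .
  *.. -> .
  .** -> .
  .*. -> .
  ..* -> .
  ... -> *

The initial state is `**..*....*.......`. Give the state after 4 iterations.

*****....*.......

......**...******
*****....*.......
......**...******  (repeats iteration 1; period 2)
iteration 4: *****....*.......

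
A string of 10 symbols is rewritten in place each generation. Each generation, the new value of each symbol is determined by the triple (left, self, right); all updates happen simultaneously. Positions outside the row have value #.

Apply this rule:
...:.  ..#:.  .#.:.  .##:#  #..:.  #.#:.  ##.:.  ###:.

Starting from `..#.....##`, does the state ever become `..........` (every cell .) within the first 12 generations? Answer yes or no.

........#.
..........
all cells are . at generation 2

yes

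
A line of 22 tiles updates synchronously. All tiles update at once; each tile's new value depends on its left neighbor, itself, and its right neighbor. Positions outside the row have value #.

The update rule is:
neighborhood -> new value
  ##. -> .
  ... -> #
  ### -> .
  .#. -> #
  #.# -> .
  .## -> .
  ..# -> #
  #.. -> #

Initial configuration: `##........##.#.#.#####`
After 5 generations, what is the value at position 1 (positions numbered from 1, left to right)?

.

..########...#.#......
##........####.#######
..########............
##........############
..########............
position 1 holds .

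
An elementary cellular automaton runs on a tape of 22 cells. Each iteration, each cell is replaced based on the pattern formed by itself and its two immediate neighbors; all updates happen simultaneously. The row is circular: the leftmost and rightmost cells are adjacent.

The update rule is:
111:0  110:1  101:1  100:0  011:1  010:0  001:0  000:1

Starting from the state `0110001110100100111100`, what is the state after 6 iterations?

iteration 1: 0110101011000000100101
iteration 2: 1111010111011110000010
iteration 3: 1001101101110010111001
iteration 4: 1001111111010001101001
iteration 5: 1001000001100101110001
iteration 6: 1000011101100011010101

1000011101100011010101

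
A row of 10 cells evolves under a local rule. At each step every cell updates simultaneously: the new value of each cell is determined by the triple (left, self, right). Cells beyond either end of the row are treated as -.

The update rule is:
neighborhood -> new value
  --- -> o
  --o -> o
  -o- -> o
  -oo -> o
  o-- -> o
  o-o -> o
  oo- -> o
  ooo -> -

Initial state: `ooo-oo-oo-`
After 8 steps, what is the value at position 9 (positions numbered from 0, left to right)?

o-oooooooo
ooo------o
o-oooooooo  (repeats step 1; period 2)
step 8: ooo------o
position 9 holds o

o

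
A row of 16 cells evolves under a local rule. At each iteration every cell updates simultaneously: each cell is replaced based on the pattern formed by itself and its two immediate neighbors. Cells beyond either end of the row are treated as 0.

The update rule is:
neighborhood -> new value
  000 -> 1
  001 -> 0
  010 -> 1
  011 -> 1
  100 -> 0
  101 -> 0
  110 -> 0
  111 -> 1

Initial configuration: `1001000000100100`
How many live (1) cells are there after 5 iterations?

1001011110100101
1001011100100101
1001011000100101
1001010010100101
1001010010100101
count of 1: 7

7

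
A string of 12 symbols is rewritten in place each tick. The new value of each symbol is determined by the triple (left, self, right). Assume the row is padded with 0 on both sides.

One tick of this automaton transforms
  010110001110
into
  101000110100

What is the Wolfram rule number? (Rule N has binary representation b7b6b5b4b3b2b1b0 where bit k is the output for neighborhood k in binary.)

163

position 9: 111 → 1  (bit 7 = 1)
position 4: 110 → 0  (bit 6 = 0)
position 2: 101 → 1  (bit 5 = 1)
position 5: 100 → 0  (bit 4 = 0)
position 3: 011 → 0  (bit 3 = 0)
position 1: 010 → 0  (bit 2 = 0)
position 0: 001 → 1  (bit 1 = 1)
position 6: 000 → 1  (bit 0 = 1)
bits b7..b0 = 10100011 = 163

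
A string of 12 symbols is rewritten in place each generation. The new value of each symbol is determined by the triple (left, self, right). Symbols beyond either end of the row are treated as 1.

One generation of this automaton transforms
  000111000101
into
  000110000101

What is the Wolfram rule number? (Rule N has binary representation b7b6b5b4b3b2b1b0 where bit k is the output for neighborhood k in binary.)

position 4: 111 → 1  (bit 7 = 1)
position 5: 110 → 0  (bit 6 = 0)
position 10: 101 → 0  (bit 5 = 0)
position 0: 100 → 0  (bit 4 = 0)
position 3: 011 → 1  (bit 3 = 1)
position 9: 010 → 1  (bit 2 = 1)
position 2: 001 → 0  (bit 1 = 0)
position 1: 000 → 0  (bit 0 = 0)
bits b7..b0 = 10001100 = 140

140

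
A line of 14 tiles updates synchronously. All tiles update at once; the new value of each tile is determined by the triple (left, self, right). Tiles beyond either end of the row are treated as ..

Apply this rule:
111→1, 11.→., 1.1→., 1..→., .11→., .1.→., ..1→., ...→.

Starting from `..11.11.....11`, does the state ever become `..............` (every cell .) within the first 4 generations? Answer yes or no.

..............
all cells are . at generation 1

yes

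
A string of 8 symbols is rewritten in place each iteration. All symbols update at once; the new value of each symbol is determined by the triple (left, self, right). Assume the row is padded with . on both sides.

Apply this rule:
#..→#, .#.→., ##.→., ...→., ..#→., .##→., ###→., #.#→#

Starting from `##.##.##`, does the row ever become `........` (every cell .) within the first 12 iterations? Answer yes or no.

yes

..#..#..
...#..#.
....#..#
.....#..
......#.
.......#
........
all cells are . at iteration 7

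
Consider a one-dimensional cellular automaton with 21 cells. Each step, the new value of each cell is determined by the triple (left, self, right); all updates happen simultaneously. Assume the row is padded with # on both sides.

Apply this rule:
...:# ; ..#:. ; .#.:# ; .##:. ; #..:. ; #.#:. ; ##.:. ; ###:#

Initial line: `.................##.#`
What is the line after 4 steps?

.#..#########..##.#..

.###############.....
..#############..###.
...###########....#..
.#..#########..##.#..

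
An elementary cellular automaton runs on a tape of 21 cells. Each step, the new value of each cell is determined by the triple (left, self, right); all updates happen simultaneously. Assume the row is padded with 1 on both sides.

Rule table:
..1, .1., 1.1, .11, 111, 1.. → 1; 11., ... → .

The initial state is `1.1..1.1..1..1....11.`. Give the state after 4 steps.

111111111111.111.1111

step 1: .11111111111111..11.1
step 2: 11111111111111.111.11
step 3: 1111111111111.111.111
step 4: 111111111111.111.1111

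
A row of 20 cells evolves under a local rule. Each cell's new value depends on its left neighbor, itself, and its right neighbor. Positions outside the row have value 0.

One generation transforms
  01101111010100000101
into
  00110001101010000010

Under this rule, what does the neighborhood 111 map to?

At position 5 the neighborhood is 111; the next row has 0 there.

0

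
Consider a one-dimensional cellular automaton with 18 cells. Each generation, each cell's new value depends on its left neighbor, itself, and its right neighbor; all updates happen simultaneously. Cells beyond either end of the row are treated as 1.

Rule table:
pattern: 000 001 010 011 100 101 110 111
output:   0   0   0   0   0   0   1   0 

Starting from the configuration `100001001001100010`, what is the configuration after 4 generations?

100000000000000000

100000000000100000
100000000000000000
100000000000000000  (fixed point — unchanged through generation 4)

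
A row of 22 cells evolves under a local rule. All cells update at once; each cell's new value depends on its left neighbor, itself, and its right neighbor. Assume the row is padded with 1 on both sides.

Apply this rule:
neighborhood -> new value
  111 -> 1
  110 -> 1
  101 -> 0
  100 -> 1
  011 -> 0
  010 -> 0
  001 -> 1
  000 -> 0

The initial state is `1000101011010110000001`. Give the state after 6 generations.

1101000001000011000010
1100100010100101100100
1111010100011000111011
1111000010101101011001
1111100100000100001110
1111111010001010010110

1111111010001010010110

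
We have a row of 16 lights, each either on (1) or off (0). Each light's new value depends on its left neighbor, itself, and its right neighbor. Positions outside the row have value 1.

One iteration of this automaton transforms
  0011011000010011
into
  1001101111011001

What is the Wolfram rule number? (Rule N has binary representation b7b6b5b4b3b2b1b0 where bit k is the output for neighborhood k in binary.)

245

position 15: 111 → 1  (bit 7 = 1)
position 3: 110 → 1  (bit 6 = 1)
position 4: 101 → 1  (bit 5 = 1)
position 0: 100 → 1  (bit 4 = 1)
position 2: 011 → 0  (bit 3 = 0)
position 11: 010 → 1  (bit 2 = 1)
position 1: 001 → 0  (bit 1 = 0)
position 8: 000 → 1  (bit 0 = 1)
bits b7..b0 = 11110101 = 245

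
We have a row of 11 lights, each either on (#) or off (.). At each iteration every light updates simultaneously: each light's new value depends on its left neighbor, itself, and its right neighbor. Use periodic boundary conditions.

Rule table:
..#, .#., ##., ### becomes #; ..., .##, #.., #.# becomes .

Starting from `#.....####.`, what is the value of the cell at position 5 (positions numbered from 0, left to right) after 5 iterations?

#

#....#.###.
#...##..##.
#..#.#.#.#.
#.##.#.#.#.
#..#.#.#.#.
position 5 holds #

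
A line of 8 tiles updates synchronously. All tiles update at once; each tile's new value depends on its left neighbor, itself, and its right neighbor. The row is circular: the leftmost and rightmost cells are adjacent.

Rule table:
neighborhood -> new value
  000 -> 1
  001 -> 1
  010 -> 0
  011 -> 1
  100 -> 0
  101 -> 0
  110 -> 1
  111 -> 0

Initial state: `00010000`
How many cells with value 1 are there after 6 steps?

11100111
00101100
11001101
01011101
00010100
11100001
count of 1: 4

4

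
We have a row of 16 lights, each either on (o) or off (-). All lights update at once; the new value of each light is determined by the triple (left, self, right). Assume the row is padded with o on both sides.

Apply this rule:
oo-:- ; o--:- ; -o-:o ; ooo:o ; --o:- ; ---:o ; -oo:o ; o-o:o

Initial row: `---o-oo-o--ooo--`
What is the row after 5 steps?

-o-ooo-oo--oo---
ooooo-oo---o--o-
oooo-oo--o-o--oo
ooo-oo---ooo--oo
oo-oo--o-oo---oo

oo-oo--o-oo---oo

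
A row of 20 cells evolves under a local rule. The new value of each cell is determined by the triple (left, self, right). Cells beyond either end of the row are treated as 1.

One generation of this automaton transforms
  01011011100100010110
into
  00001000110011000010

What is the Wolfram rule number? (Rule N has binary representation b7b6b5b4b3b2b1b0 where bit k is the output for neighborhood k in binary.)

81

position 7: 111 → 0  (bit 7 = 0)
position 4: 110 → 1  (bit 6 = 1)
position 0: 101 → 0  (bit 5 = 0)
position 9: 100 → 1  (bit 4 = 1)
position 3: 011 → 0  (bit 3 = 0)
position 1: 010 → 0  (bit 2 = 0)
position 10: 001 → 0  (bit 1 = 0)
position 13: 000 → 1  (bit 0 = 1)
bits b7..b0 = 01010001 = 81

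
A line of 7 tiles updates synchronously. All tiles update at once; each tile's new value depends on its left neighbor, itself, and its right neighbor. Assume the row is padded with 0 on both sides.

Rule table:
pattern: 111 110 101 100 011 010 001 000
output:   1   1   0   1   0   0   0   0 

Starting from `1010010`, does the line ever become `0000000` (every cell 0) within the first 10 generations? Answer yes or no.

0001001
0000100
0000010
0000001
0000000
all cells are 0 at generation 5

yes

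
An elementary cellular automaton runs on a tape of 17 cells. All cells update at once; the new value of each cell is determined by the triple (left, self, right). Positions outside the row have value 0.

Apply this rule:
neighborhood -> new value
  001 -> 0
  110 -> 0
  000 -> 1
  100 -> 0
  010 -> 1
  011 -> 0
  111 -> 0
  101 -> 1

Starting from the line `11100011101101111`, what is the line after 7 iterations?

00011111111111000

iteration 1: 00001000010010000
iteration 2: 11101011010010111
iteration 3: 00011100110011000
iteration 4: 11000000000000011
iteration 5: 00011111111111000
iteration 6: 11000000000000011  (repeats iteration 4; period 2)
iteration 7: 00011111111111000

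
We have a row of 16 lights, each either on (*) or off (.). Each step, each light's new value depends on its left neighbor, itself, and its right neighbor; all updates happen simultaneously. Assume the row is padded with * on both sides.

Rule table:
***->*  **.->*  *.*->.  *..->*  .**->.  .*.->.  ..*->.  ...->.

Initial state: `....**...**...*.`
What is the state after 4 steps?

****....**...**.

*....**...**....
**....**...**...
***....**...**..
****....**...**.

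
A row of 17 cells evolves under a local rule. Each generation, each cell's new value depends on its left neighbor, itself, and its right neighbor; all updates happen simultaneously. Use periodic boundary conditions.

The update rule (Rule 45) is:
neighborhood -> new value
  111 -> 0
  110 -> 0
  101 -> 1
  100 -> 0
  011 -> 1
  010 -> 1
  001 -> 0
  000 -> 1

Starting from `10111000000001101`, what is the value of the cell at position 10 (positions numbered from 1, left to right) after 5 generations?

0

01100011111101011
11001010000011110
10001110111010001
00101001100110101
00111001000101111
position 10 holds 0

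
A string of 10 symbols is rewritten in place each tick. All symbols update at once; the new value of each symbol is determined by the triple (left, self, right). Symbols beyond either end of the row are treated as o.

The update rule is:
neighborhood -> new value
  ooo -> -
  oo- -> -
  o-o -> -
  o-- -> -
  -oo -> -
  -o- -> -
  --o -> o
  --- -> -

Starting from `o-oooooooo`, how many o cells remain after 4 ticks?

----------
---------o
--------o-
-------o--
count of o: 1

1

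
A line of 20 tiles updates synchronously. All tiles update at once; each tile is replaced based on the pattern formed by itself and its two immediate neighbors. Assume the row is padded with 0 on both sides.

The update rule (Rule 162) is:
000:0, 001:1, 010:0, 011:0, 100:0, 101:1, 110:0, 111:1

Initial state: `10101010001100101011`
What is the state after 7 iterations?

01010100010001010100
10101000100010101000
01010001000101010000
10100010001010100000
01000100010101000000
10001000101010000000
00010001010100000000

00010001010100000000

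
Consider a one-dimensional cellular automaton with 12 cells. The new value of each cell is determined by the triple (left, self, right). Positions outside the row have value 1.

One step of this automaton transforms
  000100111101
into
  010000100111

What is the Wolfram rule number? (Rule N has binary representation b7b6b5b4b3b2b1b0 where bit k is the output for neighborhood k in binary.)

position 7: 111 → 0  (bit 7 = 0)
position 9: 110 → 1  (bit 6 = 1)
position 10: 101 → 1  (bit 5 = 1)
position 0: 100 → 0  (bit 4 = 0)
position 6: 011 → 1  (bit 3 = 1)
position 3: 010 → 0  (bit 2 = 0)
position 2: 001 → 0  (bit 1 = 0)
position 1: 000 → 1  (bit 0 = 1)
bits b7..b0 = 01101001 = 105

105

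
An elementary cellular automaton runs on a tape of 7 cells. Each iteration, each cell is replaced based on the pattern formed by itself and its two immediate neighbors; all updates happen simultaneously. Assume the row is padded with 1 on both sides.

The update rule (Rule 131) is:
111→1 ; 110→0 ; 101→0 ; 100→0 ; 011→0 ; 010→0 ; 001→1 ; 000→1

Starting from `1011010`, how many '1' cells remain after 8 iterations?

3

0000000
0111111
0011111
0101111
0000111
0111011
0010001
0100110
count of 1: 3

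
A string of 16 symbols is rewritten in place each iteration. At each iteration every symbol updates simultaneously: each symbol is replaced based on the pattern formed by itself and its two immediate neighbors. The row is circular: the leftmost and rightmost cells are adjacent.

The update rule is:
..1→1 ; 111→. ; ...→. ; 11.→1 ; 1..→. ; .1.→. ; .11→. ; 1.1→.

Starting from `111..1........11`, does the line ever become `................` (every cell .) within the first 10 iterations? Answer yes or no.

no

..1.1........1..
.1..........1...
1..........1....
..........1....1
.........1....1.
........1....1..
.......1....1...
......1....1....
.....1....1.....
....1....1......
iteration 10 is ....1....1......, still not uniform .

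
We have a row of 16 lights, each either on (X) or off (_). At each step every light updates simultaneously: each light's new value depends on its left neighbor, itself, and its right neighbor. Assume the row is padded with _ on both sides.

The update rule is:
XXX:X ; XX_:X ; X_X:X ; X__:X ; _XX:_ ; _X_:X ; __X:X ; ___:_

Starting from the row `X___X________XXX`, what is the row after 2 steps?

_XX_XXX____XXX_X

XX_XXX______X_XX
_XX_XXX____XXX_X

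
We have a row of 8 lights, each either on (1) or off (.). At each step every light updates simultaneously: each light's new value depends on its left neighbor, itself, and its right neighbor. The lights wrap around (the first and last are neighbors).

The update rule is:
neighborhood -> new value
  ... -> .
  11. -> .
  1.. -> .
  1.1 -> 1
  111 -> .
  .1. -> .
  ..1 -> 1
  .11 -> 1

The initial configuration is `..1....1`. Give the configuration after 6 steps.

.1..1...

step 1: .1....1.
step 2: 1....1..
step 3: ....1..1
step 4: ...1..1.
step 5: ..1..1..
step 6: .1..1...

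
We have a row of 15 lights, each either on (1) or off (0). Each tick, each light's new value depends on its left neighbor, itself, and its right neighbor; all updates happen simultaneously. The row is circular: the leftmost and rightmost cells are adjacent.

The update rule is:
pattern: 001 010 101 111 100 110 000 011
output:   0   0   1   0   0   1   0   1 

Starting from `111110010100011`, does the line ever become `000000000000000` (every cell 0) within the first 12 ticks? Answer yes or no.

yes

000010001000010
000000000000000
all cells are 0 at tick 2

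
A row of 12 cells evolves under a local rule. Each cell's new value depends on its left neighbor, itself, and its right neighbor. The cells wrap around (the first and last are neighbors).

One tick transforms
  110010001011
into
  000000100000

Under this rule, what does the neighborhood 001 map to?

0

At position 3 the neighborhood is 001; the next row has 0 there.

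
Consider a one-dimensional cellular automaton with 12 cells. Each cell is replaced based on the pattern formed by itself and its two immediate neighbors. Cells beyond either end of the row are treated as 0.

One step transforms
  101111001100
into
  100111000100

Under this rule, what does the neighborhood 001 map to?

At position 7 the neighborhood is 001; the next row has 0 there.

0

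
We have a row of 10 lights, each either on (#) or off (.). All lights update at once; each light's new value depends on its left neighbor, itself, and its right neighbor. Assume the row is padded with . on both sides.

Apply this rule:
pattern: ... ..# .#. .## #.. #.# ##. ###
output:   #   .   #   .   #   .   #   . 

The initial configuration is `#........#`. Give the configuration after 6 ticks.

########.#
.......#.#
######.#.#
.....#.#.#
####.#.#.#
...#.#.#.#

...#.#.#.#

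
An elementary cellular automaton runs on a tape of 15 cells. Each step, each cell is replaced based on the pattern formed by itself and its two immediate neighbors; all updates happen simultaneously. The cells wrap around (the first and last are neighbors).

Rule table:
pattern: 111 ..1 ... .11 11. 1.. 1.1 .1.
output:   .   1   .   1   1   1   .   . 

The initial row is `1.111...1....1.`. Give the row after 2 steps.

.1..11....11.1.

..1.11.1.1..1..
.1..11....11.1.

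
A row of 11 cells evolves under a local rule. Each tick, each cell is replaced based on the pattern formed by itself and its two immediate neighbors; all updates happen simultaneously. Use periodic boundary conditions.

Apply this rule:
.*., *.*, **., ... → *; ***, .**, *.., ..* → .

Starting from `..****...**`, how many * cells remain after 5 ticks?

.....*.*..*
.***.***..*
*..**..*..*
*...*..*...
*.*.*..*.*.
count of *: 5

5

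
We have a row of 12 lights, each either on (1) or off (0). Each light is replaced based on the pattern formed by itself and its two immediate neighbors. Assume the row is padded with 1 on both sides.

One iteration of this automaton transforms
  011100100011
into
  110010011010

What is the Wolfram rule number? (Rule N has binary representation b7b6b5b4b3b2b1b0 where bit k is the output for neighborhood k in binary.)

57

position 2: 111 → 0  (bit 7 = 0)
position 3: 110 → 0  (bit 6 = 0)
position 0: 101 → 1  (bit 5 = 1)
position 4: 100 → 1  (bit 4 = 1)
position 1: 011 → 1  (bit 3 = 1)
position 6: 010 → 0  (bit 2 = 0)
position 5: 001 → 0  (bit 1 = 0)
position 8: 000 → 1  (bit 0 = 1)
bits b7..b0 = 00111001 = 57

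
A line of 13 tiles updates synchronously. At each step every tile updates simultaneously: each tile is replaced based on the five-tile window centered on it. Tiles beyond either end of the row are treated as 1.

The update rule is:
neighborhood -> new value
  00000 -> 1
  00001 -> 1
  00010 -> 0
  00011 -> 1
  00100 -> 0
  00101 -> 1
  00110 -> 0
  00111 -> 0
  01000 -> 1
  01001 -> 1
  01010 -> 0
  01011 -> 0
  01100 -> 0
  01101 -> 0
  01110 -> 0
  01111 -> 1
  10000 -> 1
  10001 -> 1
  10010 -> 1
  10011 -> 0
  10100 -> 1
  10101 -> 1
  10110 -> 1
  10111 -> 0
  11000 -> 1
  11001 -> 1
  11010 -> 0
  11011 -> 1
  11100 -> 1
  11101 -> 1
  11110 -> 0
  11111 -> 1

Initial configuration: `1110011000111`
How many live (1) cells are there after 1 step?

1011000111011
count of 1: 8

8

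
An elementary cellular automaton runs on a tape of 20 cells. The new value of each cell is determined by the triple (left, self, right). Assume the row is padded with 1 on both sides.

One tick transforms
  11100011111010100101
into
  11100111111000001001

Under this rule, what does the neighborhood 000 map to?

0

At position 4 the neighborhood is 000; the next row has 0 there.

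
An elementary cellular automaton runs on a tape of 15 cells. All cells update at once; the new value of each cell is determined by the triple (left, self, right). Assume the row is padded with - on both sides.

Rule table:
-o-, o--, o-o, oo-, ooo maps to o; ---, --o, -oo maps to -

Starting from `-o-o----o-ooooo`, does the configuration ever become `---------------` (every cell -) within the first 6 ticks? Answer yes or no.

tick 1: -oooo---oo-oooo
tick 2: --oooo---oo-ooo
tick 3: ---oooo---oo-oo
tick 4: ----oooo---oo-o
tick 5: -----oooo---ooo
tick 6: ------oooo---oo
tick 6 is ------oooo---oo, still not uniform -

no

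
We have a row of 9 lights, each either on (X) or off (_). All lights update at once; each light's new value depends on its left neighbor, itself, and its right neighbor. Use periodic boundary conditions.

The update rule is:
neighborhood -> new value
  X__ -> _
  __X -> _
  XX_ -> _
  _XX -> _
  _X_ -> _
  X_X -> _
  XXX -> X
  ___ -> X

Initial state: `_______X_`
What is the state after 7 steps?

XXXXXX___

step 1: XXXXXX___
step 2: _XXXX__X_
step 3: __XX_____
step 4: X____XXXX
step 5: __XX__XXX
step 6: _______X_  (repeats step 0; period 6)
step 7: XXXXXX___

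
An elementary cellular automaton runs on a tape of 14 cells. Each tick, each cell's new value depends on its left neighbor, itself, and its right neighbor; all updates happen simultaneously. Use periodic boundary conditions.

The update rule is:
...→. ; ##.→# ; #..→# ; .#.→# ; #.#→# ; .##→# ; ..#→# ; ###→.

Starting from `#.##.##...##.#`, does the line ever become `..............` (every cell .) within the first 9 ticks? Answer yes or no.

yes

########.#####
.......###....
......##.##...
.....#######..
....##.....##.
...####...####
#.##..##.##..#
##############
..............
all cells are . at tick 9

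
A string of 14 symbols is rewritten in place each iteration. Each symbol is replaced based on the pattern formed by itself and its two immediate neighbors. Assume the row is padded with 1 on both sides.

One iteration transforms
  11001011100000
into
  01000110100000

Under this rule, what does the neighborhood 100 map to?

At position 2 the neighborhood is 100; the next row has 0 there.

0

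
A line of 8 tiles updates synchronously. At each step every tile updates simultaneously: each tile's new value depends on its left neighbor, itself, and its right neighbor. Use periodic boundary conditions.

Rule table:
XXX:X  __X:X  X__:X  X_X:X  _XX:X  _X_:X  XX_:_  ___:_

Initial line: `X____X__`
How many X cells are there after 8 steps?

XX__XXXX
X_XXXXXX
_XXXXXXX
XXXXXXX_
XXXXXX_X
XXXXX_XX
XXXX_XXX
XXX_XXXX
count of X: 7

7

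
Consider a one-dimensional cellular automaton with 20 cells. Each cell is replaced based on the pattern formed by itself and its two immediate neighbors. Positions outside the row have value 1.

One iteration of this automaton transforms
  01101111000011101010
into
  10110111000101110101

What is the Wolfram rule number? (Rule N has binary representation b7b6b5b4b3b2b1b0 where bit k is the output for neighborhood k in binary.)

position 5: 111 → 1  (bit 7 = 1)
position 2: 110 → 1  (bit 6 = 1)
position 0: 101 → 1  (bit 5 = 1)
position 8: 100 → 0  (bit 4 = 0)
position 1: 011 → 0  (bit 3 = 0)
position 16: 010 → 0  (bit 2 = 0)
position 11: 001 → 1  (bit 1 = 1)
position 9: 000 → 0  (bit 0 = 0)
bits b7..b0 = 11100010 = 226

226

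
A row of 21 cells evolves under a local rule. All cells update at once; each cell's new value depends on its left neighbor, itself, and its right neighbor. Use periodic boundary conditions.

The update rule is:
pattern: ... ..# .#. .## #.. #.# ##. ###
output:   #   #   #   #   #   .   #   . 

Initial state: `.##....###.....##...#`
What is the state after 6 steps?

.#.....#.#..........#

.#######.############
.#.....#.#..........#
.#######.############  (repeats step 1; period 2)
step 6: .#.....#.#..........#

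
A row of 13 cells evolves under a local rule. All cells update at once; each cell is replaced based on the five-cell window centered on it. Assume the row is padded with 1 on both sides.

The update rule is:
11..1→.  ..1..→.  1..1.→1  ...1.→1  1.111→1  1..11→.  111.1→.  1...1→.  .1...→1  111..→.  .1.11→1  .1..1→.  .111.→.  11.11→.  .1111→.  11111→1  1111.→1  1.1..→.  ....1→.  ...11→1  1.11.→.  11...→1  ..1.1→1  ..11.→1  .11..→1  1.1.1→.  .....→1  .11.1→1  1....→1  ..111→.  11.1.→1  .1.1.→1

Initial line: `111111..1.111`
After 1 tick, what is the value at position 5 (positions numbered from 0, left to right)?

.

11111..1111.1
position 5 holds .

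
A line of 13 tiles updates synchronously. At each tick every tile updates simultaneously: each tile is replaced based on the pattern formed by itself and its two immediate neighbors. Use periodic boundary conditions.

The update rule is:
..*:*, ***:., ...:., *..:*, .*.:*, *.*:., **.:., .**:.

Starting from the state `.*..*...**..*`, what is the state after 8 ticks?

*..*.***.***.

.*****.*..***
.......***...
......*...*..
.....***.***.
....*.......*
*..***.....**
.**...*...*..
*..*.***.***.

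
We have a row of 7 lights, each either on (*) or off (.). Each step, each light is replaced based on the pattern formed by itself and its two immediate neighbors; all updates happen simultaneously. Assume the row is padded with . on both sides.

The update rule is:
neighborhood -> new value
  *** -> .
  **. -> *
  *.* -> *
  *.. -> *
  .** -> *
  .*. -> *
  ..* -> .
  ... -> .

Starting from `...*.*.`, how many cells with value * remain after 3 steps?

3

...****
...*..*
...**.*
count of *: 3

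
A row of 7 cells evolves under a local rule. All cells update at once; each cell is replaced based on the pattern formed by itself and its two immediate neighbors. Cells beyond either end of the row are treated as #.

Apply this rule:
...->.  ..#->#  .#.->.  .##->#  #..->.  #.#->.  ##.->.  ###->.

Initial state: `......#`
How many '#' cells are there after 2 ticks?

2

.....##
....##.
count of #: 2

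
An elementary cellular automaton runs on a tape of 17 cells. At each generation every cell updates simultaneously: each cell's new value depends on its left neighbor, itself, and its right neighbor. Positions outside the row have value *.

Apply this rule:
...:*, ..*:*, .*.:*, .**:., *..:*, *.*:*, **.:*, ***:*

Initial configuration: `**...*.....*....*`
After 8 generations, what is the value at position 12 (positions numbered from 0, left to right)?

generation 1: ****************.
generation 2: *****************
generation 3: *****************  (fixed point — unchanged through generation 8)
position 12 holds *

*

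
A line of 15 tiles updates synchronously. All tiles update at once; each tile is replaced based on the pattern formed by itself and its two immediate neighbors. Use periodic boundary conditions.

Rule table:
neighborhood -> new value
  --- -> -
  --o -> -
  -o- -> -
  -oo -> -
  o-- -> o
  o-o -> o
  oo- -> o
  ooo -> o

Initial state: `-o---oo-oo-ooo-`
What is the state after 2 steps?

--o---oo-oo-ooo
o--o---oo-oo-oo

o--o---oo-oo-oo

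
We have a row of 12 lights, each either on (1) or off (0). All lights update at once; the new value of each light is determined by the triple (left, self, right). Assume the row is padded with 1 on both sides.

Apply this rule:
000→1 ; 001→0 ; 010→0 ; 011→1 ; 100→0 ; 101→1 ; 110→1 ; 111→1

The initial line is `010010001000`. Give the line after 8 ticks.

111111001111

100000100010
101110001001
111110100001
111111001101
111111001111
111111001111  (fixed point — unchanged through tick 8)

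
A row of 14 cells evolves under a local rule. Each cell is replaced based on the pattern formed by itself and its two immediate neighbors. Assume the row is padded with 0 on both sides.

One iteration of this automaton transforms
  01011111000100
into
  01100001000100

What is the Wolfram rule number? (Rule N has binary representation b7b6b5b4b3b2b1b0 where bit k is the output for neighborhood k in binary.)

100

position 4: 111 → 0  (bit 7 = 0)
position 7: 110 → 1  (bit 6 = 1)
position 2: 101 → 1  (bit 5 = 1)
position 8: 100 → 0  (bit 4 = 0)
position 3: 011 → 0  (bit 3 = 0)
position 1: 010 → 1  (bit 2 = 1)
position 0: 001 → 0  (bit 1 = 0)
position 9: 000 → 0  (bit 0 = 0)
bits b7..b0 = 01100100 = 100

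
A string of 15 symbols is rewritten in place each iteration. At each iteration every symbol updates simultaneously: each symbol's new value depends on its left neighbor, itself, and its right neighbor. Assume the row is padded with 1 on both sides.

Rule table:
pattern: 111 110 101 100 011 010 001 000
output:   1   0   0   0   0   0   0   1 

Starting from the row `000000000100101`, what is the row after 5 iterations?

000000000000010

011111110000000
001111100111110
000111000011100
010010011001000
000000000000010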